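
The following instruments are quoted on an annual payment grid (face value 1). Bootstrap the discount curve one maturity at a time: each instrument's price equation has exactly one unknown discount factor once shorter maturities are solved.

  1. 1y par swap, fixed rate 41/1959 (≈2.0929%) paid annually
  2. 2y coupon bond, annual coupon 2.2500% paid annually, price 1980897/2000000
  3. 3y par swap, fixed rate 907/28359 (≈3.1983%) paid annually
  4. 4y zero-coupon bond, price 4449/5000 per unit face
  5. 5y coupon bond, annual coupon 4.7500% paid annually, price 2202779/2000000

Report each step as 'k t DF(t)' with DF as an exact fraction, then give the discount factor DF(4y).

step 1 [1y] swap r/1=41/1959: DF=(1 − 41/1959·(0))/(1+41/1959) = 1959/2000 ≈ 0.979500
step 2 [2y] bond c/1=9/400: DF=(1980897/2000000 − 9/400·(0.979500))/(1+9/400) = 9471/10000 ≈ 0.947100
step 3 [3y] swap r/1=907/28359: DF=(1 − 907/28359·(0.979500+0.947100))/(1+907/28359) = 9093/10000 ≈ 0.909300
step 4 [4y] zero: DF = P = 4449/5000 ≈ 0.889800
step 5 [5y] bond c/1=19/400: DF=(2202779/2000000 − 19/400·(0.979500+0.947100+0.909300+0.889800))/(1+19/400) = 353/400 ≈ 0.882500

1 1 1959/2000
2 2 9471/10000
3 3 9093/10000
4 4 4449/5000
5 5 353/400
DF(4y) = 4449/5000 ≈ 0.889800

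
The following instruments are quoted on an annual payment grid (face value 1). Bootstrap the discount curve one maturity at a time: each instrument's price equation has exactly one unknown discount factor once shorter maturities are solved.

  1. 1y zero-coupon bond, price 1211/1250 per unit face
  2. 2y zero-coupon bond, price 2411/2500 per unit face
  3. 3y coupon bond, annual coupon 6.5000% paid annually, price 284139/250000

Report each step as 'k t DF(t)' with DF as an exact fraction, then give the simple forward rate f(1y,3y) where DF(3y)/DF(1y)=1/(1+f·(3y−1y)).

1 1 1211/1250
2 2 2411/2500
3 3 2373/2500
f(1y,3y) = ((1211/1250)/(2373/2500) − 1)/(2) = 7/678 ≈ 1.0324%

step 1 [1y] zero: DF = P = 1211/1250 ≈ 0.968800
step 2 [2y] zero: DF = P = 2411/2500 ≈ 0.964400
step 3 [3y] bond c/1=13/200: DF=(284139/250000 − 13/200·(0.968800+0.964400))/(1+13/200) = 2373/2500 ≈ 0.949200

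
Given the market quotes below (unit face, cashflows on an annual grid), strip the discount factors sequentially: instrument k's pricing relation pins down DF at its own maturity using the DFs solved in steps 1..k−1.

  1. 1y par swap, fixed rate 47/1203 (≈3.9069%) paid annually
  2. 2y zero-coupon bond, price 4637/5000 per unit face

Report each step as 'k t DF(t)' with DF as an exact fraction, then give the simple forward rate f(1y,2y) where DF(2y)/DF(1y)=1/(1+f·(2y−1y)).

1 1 1203/1250
2 2 4637/5000
f(1y,2y) = ((1203/1250)/(4637/5000) − 1)/(1) = 175/4637 ≈ 3.7740%

step 1 [1y] swap r/1=47/1203: DF=(1 − 47/1203·(0))/(1+47/1203) = 1203/1250 ≈ 0.962400
step 2 [2y] zero: DF = P = 4637/5000 ≈ 0.927400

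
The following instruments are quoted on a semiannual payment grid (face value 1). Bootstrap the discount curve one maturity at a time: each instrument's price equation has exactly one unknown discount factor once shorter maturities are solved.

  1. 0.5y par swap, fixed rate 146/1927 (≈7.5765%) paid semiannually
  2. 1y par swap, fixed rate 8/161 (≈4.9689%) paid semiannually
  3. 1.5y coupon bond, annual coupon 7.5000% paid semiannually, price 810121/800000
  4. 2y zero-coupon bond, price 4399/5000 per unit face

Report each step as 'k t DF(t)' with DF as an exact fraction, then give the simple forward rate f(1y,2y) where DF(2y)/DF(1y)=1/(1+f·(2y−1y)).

step 1 [0.5y] swap r/2=73/1927: DF=(1 − 73/1927·(0))/(1+73/1927) = 1927/2000 ≈ 0.963500
step 2 [1y] swap r/2=4/161: DF=(1 − 4/161·(0.963500))/(1+4/161) = 2381/2500 ≈ 0.952400
step 3 [1.5y] bond c/2=3/80: DF=(810121/800000 − 3/80·(0.963500+0.952400))/(1+3/80) = 2267/2500 ≈ 0.906800
step 4 [2y] zero: DF = P = 4399/5000 ≈ 0.879800

1 1/2 1927/2000
2 1 2381/2500
3 3/2 2267/2500
4 2 4399/5000
f(1y,2y) = ((2381/2500)/(4399/5000) − 1)/(1) = 363/4399 ≈ 8.2519%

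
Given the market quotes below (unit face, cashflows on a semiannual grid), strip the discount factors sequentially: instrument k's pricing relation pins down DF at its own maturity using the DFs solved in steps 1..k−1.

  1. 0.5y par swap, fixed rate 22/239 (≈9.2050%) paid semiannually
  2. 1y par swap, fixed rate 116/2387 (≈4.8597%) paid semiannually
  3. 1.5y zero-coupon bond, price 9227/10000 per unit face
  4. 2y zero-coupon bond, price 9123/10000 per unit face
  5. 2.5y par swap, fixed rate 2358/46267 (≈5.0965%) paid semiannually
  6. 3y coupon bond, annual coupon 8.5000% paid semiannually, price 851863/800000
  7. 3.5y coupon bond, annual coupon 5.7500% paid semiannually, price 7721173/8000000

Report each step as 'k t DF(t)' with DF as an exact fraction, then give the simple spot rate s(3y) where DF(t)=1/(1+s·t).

1 1/2 239/250
2 1 596/625
3 3/2 9227/10000
4 2 9123/10000
5 5/2 8821/10000
6 3 1041/1250
7 7/2 491/625
s(3y) = (1/(1041/1250) − 1)/(3) = 209/3123 ≈ 6.6923%

step 1 [0.5y] swap r/2=11/239: DF=(1 − 11/239·(0))/(1+11/239) = 239/250 ≈ 0.956000
step 2 [1y] swap r/2=58/2387: DF=(1 − 58/2387·(0.956000))/(1+58/2387) = 596/625 ≈ 0.953600
step 3 [1.5y] zero: DF = P = 9227/10000 ≈ 0.922700
step 4 [2y] zero: DF = P = 9123/10000 ≈ 0.912300
step 5 [2.5y] swap r/2=1179/46267: DF=(1 − 1179/46267·(0.956000+0.953600+0.922700+0.912300))/(1+1179/46267) = 8821/10000 ≈ 0.882100
step 6 [3y] bond c/2=17/400: DF=(851863/800000 − 17/400·(0.956000+0.953600+0.922700+0.912300+0.882100))/(1+17/400) = 1041/1250 ≈ 0.832800
step 7 [3.5y] bond c/2=23/800: DF=(7721173/8000000 − 23/800·(0.956000+0.953600+0.922700+0.912300+0.882100+0.832800))/(1+23/800) = 491/625 ≈ 0.785600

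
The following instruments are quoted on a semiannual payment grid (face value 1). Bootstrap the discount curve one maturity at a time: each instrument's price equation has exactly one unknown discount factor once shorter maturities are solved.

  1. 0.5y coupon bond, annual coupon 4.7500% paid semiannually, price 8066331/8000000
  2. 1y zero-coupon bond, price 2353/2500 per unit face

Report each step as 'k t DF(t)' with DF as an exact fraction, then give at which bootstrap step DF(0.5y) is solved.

step 1 [0.5y] bond c/2=19/800: DF=(8066331/8000000 − 19/800·(0))/(1+19/800) = 9849/10000 ≈ 0.984900
step 2 [1y] zero: DF = P = 2353/2500 ≈ 0.941200

1 1/2 9849/10000
2 1 2353/2500
DF(0.5y) is solved at step 1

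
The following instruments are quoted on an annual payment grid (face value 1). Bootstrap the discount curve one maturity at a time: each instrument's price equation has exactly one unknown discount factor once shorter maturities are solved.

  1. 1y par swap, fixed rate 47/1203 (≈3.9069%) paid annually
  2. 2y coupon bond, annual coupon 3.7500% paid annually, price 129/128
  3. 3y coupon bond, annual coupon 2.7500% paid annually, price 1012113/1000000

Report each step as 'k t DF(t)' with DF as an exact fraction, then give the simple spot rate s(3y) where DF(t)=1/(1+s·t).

step 1 [1y] swap r/1=47/1203: DF=(1 − 47/1203·(0))/(1+47/1203) = 1203/1250 ≈ 0.962400
step 2 [2y] bond c/1=3/80: DF=(129/128 − 3/80·(0.962400))/(1+3/80) = 4683/5000 ≈ 0.936600
step 3 [3y] bond c/1=11/400: DF=(1012113/1000000 − 11/400·(0.962400+0.936600))/(1+11/400) = 4671/5000 ≈ 0.934200

1 1 1203/1250
2 2 4683/5000
3 3 4671/5000
s(3y) = (1/(4671/5000) − 1)/(3) = 329/14013 ≈ 2.3478%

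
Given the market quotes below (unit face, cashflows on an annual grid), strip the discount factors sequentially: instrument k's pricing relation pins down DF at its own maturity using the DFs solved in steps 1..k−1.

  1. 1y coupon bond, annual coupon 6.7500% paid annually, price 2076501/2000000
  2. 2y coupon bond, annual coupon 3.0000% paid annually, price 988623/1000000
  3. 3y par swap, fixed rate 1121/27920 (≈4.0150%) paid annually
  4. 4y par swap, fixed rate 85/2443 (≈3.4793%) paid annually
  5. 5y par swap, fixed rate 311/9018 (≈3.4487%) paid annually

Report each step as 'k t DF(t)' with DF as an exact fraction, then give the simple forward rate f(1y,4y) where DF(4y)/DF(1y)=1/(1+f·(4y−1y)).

1 1 4863/5000
2 2 1863/2000
3 3 8879/10000
4 4 349/400
5 5 1689/2000
f(1y,4y) = ((4863/5000)/(349/400) − 1)/(3) = 1001/26175 ≈ 3.8243%

step 1 [1y] bond c/1=27/400: DF=(2076501/2000000 − 27/400·(0))/(1+27/400) = 4863/5000 ≈ 0.972600
step 2 [2y] bond c/1=3/100: DF=(988623/1000000 − 3/100·(0.972600))/(1+3/100) = 1863/2000 ≈ 0.931500
step 3 [3y] swap r/1=1121/27920: DF=(1 − 1121/27920·(0.972600+0.931500))/(1+1121/27920) = 8879/10000 ≈ 0.887900
step 4 [4y] swap r/1=85/2443: DF=(1 − 85/2443·(0.972600+0.931500+0.887900))/(1+85/2443) = 349/400 ≈ 0.872500
step 5 [5y] swap r/1=311/9018: DF=(1 − 311/9018·(0.972600+0.931500+0.887900+0.872500))/(1+311/9018) = 1689/2000 ≈ 0.844500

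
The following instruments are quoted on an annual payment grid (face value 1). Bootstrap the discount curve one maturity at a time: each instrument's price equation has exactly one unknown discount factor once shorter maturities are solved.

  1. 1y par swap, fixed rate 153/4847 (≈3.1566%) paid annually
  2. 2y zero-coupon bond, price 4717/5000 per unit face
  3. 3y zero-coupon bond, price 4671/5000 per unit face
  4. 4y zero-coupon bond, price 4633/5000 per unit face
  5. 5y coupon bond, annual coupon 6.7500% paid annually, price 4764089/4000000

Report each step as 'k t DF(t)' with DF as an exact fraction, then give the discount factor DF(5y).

1 1 4847/5000
2 2 4717/5000
3 3 4671/5000
4 4 4633/5000
5 5 8771/10000
DF(5y) = 8771/10000 ≈ 0.877100

step 1 [1y] swap r/1=153/4847: DF=(1 − 153/4847·(0))/(1+153/4847) = 4847/5000 ≈ 0.969400
step 2 [2y] zero: DF = P = 4717/5000 ≈ 0.943400
step 3 [3y] zero: DF = P = 4671/5000 ≈ 0.934200
step 4 [4y] zero: DF = P = 4633/5000 ≈ 0.926600
step 5 [5y] bond c/1=27/400: DF=(4764089/4000000 − 27/400·(0.969400+0.943400+0.934200+0.926600))/(1+27/400) = 8771/10000 ≈ 0.877100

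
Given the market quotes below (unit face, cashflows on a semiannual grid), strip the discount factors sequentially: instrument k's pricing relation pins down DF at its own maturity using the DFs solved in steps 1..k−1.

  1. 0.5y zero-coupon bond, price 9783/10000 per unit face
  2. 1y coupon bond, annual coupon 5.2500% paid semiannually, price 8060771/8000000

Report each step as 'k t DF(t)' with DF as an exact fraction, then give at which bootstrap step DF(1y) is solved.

1 1/2 9783/10000
2 1 598/625
DF(1y) is solved at step 2

step 1 [0.5y] zero: DF = P = 9783/10000 ≈ 0.978300
step 2 [1y] bond c/2=21/800: DF=(8060771/8000000 − 21/800·(0.978300))/(1+21/800) = 598/625 ≈ 0.956800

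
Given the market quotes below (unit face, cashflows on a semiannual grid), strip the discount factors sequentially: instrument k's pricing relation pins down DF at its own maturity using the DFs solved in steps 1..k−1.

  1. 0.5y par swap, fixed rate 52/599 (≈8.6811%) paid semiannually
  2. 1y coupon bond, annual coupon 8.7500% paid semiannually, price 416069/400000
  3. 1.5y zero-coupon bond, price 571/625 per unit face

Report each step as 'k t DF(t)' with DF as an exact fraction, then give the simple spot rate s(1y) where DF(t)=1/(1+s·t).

1 1/2 599/625
2 1 2391/2500
3 3/2 571/625
s(1y) = (1/(2391/2500) − 1)/(1) = 109/2391 ≈ 4.5588%

step 1 [0.5y] swap r/2=26/599: DF=(1 − 26/599·(0))/(1+26/599) = 599/625 ≈ 0.958400
step 2 [1y] bond c/2=7/160: DF=(416069/400000 − 7/160·(0.958400))/(1+7/160) = 2391/2500 ≈ 0.956400
step 3 [1.5y] zero: DF = P = 571/625 ≈ 0.913600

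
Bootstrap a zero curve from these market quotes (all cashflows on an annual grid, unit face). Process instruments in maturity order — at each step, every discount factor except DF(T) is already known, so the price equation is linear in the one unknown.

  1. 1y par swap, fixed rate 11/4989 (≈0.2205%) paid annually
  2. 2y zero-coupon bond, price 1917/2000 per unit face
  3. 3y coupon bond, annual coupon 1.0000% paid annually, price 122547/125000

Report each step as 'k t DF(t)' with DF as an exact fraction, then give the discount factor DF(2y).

step 1 [1y] swap r/1=11/4989: DF=(1 − 11/4989·(0))/(1+11/4989) = 4989/5000 ≈ 0.997800
step 2 [2y] zero: DF = P = 1917/2000 ≈ 0.958500
step 3 [3y] bond c/1=1/100: DF=(122547/125000 − 1/100·(0.997800+0.958500))/(1+1/100) = 9513/10000 ≈ 0.951300

1 1 4989/5000
2 2 1917/2000
3 3 9513/10000
DF(2y) = 1917/2000 ≈ 0.958500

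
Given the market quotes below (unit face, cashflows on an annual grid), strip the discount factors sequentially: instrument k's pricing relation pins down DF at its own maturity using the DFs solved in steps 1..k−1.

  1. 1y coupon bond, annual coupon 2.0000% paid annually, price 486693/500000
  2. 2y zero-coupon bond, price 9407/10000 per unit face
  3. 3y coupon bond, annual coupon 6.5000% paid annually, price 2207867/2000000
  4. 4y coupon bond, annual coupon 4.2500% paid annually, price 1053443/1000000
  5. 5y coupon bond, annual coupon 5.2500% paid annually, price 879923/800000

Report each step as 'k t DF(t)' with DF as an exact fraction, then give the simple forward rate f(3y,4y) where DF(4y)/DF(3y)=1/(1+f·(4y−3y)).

1 1 9543/10000
2 2 9407/10000
3 3 9209/10000
4 4 8957/10000
5 5 8599/10000
f(3y,4y) = ((9209/10000)/(8957/10000) − 1)/(1) = 252/8957 ≈ 2.8134%

step 1 [1y] bond c/1=1/50: DF=(486693/500000 − 1/50·(0))/(1+1/50) = 9543/10000 ≈ 0.954300
step 2 [2y] zero: DF = P = 9407/10000 ≈ 0.940700
step 3 [3y] bond c/1=13/200: DF=(2207867/2000000 − 13/200·(0.954300+0.940700))/(1+13/200) = 9209/10000 ≈ 0.920900
step 4 [4y] bond c/1=17/400: DF=(1053443/1000000 − 17/400·(0.954300+0.940700+0.920900))/(1+17/400) = 8957/10000 ≈ 0.895700
step 5 [5y] bond c/1=21/400: DF=(879923/800000 − 21/400·(0.954300+0.940700+0.920900+0.895700))/(1+21/400) = 8599/10000 ≈ 0.859900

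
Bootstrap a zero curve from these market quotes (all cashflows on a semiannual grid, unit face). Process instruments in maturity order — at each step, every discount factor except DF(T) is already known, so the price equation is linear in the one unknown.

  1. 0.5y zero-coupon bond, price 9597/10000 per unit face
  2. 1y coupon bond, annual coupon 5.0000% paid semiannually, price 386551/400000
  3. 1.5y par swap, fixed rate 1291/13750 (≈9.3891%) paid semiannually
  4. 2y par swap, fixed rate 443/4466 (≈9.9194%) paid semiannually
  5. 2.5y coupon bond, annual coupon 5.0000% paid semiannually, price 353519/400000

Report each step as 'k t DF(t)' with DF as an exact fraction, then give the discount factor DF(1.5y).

1 1/2 9597/10000
2 1 4597/5000
3 3/2 8709/10000
4 2 2057/2500
5 5/2 7751/10000
DF(1.5y) = 8709/10000 ≈ 0.870900

step 1 [0.5y] zero: DF = P = 9597/10000 ≈ 0.959700
step 2 [1y] bond c/2=1/40: DF=(386551/400000 − 1/40·(0.959700))/(1+1/40) = 4597/5000 ≈ 0.919400
step 3 [1.5y] swap r/2=1291/27500: DF=(1 − 1291/27500·(0.959700+0.919400))/(1+1291/27500) = 8709/10000 ≈ 0.870900
step 4 [2y] swap r/2=443/8932: DF=(1 − 443/8932·(0.959700+0.919400+0.870900))/(1+443/8932) = 2057/2500 ≈ 0.822800
step 5 [2.5y] bond c/2=1/40: DF=(353519/400000 − 1/40·(0.959700+0.919400+0.870900+0.822800))/(1+1/40) = 7751/10000 ≈ 0.775100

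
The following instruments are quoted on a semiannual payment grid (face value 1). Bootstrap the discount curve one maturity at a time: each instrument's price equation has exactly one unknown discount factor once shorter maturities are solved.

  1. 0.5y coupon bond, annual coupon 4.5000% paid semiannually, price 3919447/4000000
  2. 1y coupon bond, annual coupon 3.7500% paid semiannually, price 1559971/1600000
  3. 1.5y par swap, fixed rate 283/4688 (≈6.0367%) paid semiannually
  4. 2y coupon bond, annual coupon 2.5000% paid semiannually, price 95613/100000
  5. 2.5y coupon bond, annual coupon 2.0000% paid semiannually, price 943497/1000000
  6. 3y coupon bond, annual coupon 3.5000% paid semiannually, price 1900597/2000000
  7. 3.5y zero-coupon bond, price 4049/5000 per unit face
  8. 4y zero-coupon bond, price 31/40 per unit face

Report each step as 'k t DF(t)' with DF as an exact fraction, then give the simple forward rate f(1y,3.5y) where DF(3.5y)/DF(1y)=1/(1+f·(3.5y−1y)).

step 1 [0.5y] bond c/2=9/400: DF=(3919447/4000000 − 9/400·(0))/(1+9/400) = 9583/10000 ≈ 0.958300
step 2 [1y] bond c/2=3/160: DF=(1559971/1600000 − 3/160·(0.958300))/(1+3/160) = 4697/5000 ≈ 0.939400
step 3 [1.5y] swap r/2=283/9376: DF=(1 − 283/9376·(0.958300+0.939400))/(1+283/9376) = 9151/10000 ≈ 0.915100
step 4 [2y] bond c/2=1/80: DF=(95613/100000 − 1/80·(0.958300+0.939400+0.915100))/(1+1/80) = 1137/1250 ≈ 0.909600
step 5 [2.5y] bond c/2=1/100: DF=(943497/1000000 − 1/100·(0.958300+0.939400+0.915100+0.909600))/(1+1/100) = 8973/10000 ≈ 0.897300
step 6 [3y] bond c/2=7/400: DF=(1900597/2000000 − 7/400·(0.958300+0.939400+0.915100+0.909600+0.897300))/(1+7/400) = 1709/2000 ≈ 0.854500
step 7 [3.5y] zero: DF = P = 4049/5000 ≈ 0.809800
step 8 [4y] zero: DF = P = 31/40 ≈ 0.775000

1 1/2 9583/10000
2 1 4697/5000
3 3/2 9151/10000
4 2 1137/1250
5 5/2 8973/10000
6 3 1709/2000
7 7/2 4049/5000
8 4 31/40
f(1y,3.5y) = ((4697/5000)/(4049/5000) − 1)/(5/2) = 1296/20245 ≈ 6.4016%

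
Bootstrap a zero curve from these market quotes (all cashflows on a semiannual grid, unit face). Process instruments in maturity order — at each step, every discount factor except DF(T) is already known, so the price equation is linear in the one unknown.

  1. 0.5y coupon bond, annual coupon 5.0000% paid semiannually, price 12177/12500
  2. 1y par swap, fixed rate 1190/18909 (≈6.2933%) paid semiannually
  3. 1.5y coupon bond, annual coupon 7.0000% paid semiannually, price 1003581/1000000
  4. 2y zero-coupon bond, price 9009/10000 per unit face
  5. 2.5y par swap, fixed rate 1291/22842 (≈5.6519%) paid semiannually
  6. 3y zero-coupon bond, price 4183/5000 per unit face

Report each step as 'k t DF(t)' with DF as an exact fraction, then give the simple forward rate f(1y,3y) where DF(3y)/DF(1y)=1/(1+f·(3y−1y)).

step 1 [0.5y] bond c/2=1/40: DF=(12177/12500 − 1/40·(0))/(1+1/40) = 594/625 ≈ 0.950400
step 2 [1y] swap r/2=595/18909: DF=(1 − 595/18909·(0.950400))/(1+595/18909) = 1881/2000 ≈ 0.940500
step 3 [1.5y] bond c/2=7/200: DF=(1003581/1000000 − 7/200·(0.950400+0.940500))/(1+7/200) = 9057/10000 ≈ 0.905700
step 4 [2y] zero: DF = P = 9009/10000 ≈ 0.900900
step 5 [2.5y] swap r/2=1291/45684: DF=(1 − 1291/45684·(0.950400+0.940500+0.905700+0.900900))/(1+1291/45684) = 8709/10000 ≈ 0.870900
step 6 [3y] zero: DF = P = 4183/5000 ≈ 0.836600

1 1/2 594/625
2 1 1881/2000
3 3/2 9057/10000
4 2 9009/10000
5 5/2 8709/10000
6 3 4183/5000
f(1y,3y) = ((1881/2000)/(4183/5000) − 1)/(2) = 1039/16732 ≈ 6.2097%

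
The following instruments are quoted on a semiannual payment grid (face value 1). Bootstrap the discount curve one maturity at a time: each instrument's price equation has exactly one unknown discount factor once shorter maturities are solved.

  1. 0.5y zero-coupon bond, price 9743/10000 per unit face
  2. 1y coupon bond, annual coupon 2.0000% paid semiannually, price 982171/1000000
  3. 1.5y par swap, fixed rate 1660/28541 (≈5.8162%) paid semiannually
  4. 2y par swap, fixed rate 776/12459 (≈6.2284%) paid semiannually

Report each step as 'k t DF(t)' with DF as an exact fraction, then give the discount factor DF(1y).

1 1/2 9743/10000
2 1 2407/2500
3 3/2 917/1000
4 2 2209/2500
DF(1y) = 2407/2500 ≈ 0.962800

step 1 [0.5y] zero: DF = P = 9743/10000 ≈ 0.974300
step 2 [1y] bond c/2=1/100: DF=(982171/1000000 − 1/100·(0.974300))/(1+1/100) = 2407/2500 ≈ 0.962800
step 3 [1.5y] swap r/2=830/28541: DF=(1 − 830/28541·(0.974300+0.962800))/(1+830/28541) = 917/1000 ≈ 0.917000
step 4 [2y] swap r/2=388/12459: DF=(1 − 388/12459·(0.974300+0.962800+0.917000))/(1+388/12459) = 2209/2500 ≈ 0.883600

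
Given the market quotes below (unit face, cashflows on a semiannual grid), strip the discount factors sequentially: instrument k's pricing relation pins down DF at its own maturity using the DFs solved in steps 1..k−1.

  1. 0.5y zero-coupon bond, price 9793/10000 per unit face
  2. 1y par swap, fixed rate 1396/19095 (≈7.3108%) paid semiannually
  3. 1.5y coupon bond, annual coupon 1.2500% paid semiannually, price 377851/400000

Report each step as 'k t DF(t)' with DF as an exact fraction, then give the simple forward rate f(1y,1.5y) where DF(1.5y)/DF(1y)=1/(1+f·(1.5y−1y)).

1 1/2 9793/10000
2 1 4651/5000
3 3/2 9269/10000
f(1y,1.5y) = ((4651/5000)/(9269/10000) − 1)/(1/2) = 66/9269 ≈ 0.7121%

step 1 [0.5y] zero: DF = P = 9793/10000 ≈ 0.979300
step 2 [1y] swap r/2=698/19095: DF=(1 − 698/19095·(0.979300))/(1+698/19095) = 4651/5000 ≈ 0.930200
step 3 [1.5y] bond c/2=1/160: DF=(377851/400000 − 1/160·(0.979300+0.930200))/(1+1/160) = 9269/10000 ≈ 0.926900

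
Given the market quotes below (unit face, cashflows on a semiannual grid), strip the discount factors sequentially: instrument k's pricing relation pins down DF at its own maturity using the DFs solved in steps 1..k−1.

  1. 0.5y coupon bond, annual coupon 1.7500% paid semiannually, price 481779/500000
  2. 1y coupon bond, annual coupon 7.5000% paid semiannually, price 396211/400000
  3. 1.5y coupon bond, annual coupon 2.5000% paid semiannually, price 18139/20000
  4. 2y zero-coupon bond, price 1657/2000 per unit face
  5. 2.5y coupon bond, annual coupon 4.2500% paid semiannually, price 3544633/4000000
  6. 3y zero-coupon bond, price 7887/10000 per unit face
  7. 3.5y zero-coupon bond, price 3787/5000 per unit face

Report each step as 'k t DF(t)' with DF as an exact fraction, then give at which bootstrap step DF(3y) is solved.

1 1/2 597/625
2 1 4601/5000
3 3/2 4363/5000
4 2 1657/2000
5 5/2 7933/10000
6 3 7887/10000
7 7/2 3787/5000
DF(3y) is solved at step 6

step 1 [0.5y] bond c/2=7/800: DF=(481779/500000 − 7/800·(0))/(1+7/800) = 597/625 ≈ 0.955200
step 2 [1y] bond c/2=3/80: DF=(396211/400000 − 3/80·(0.955200))/(1+3/80) = 4601/5000 ≈ 0.920200
step 3 [1.5y] bond c/2=1/80: DF=(18139/20000 − 1/80·(0.955200+0.920200))/(1+1/80) = 4363/5000 ≈ 0.872600
step 4 [2y] zero: DF = P = 1657/2000 ≈ 0.828500
step 5 [2.5y] bond c/2=17/800: DF=(3544633/4000000 − 17/800·(0.955200+0.920200+0.872600+0.828500))/(1+17/800) = 7933/10000 ≈ 0.793300
step 6 [3y] zero: DF = P = 7887/10000 ≈ 0.788700
step 7 [3.5y] zero: DF = P = 3787/5000 ≈ 0.757400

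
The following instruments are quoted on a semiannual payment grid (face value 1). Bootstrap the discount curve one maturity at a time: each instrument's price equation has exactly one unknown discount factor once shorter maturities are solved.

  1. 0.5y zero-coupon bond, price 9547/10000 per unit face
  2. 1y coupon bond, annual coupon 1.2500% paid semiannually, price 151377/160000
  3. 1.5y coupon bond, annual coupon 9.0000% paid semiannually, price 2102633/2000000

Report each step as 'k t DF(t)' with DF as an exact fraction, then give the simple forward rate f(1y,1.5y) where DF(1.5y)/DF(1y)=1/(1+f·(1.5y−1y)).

step 1 [0.5y] zero: DF = P = 9547/10000 ≈ 0.954700
step 2 [1y] bond c/2=1/160: DF=(151377/160000 − 1/160·(0.954700))/(1+1/160) = 9343/10000 ≈ 0.934300
step 3 [1.5y] bond c/2=9/200: DF=(2102633/2000000 − 9/200·(0.954700+0.934300))/(1+9/200) = 9247/10000 ≈ 0.924700

1 1/2 9547/10000
2 1 9343/10000
3 3/2 9247/10000
f(1y,1.5y) = ((9343/10000)/(9247/10000) − 1)/(1/2) = 192/9247 ≈ 2.0763%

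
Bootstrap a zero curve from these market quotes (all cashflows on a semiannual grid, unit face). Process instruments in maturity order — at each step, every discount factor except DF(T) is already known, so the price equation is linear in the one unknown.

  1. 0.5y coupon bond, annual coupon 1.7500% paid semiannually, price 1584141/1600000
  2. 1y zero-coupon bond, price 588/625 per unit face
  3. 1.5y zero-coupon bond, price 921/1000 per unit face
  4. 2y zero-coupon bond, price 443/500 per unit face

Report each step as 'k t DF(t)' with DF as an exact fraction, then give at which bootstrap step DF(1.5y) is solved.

1 1/2 1963/2000
2 1 588/625
3 3/2 921/1000
4 2 443/500
DF(1.5y) is solved at step 3

step 1 [0.5y] bond c/2=7/800: DF=(1584141/1600000 − 7/800·(0))/(1+7/800) = 1963/2000 ≈ 0.981500
step 2 [1y] zero: DF = P = 588/625 ≈ 0.940800
step 3 [1.5y] zero: DF = P = 921/1000 ≈ 0.921000
step 4 [2y] zero: DF = P = 443/500 ≈ 0.886000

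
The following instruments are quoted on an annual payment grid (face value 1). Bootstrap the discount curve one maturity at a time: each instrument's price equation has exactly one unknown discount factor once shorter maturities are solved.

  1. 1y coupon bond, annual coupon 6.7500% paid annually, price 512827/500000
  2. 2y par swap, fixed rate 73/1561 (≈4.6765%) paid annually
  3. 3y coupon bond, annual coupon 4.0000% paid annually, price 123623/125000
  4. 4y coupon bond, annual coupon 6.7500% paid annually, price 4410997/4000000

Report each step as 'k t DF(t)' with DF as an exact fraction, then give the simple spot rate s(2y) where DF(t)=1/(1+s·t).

step 1 [1y] bond c/1=27/400: DF=(512827/500000 − 27/400·(0))/(1+27/400) = 1201/1250 ≈ 0.960800
step 2 [2y] swap r/1=73/1561: DF=(1 − 73/1561·(0.960800))/(1+73/1561) = 2281/2500 ≈ 0.912400
step 3 [3y] bond c/1=1/25: DF=(123623/125000 − 1/25·(0.960800+0.912400))/(1+1/25) = 8789/10000 ≈ 0.878900
step 4 [4y] bond c/1=27/400: DF=(4410997/4000000 − 27/400·(0.960800+0.912400+0.878900))/(1+27/400) = 859/1000 ≈ 0.859000

1 1 1201/1250
2 2 2281/2500
3 3 8789/10000
4 4 859/1000
s(2y) = (1/(2281/2500) − 1)/(2) = 219/4562 ≈ 4.8005%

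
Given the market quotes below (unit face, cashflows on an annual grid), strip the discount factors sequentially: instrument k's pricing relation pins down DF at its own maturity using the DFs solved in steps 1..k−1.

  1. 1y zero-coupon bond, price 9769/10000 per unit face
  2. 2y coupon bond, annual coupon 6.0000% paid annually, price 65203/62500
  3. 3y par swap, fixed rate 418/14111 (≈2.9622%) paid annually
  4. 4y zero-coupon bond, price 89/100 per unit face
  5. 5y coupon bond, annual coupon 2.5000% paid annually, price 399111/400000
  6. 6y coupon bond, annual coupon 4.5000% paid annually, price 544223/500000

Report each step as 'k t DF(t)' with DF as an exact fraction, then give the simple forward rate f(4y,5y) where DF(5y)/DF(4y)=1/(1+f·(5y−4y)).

1 1 9769/10000
2 2 9289/10000
3 3 2291/2500
4 4 89/100
5 5 8829/10000
6 6 8437/10000
f(4y,5y) = ((89/100)/(8829/10000) − 1)/(1) = 71/8829 ≈ 0.8042%

step 1 [1y] zero: DF = P = 9769/10000 ≈ 0.976900
step 2 [2y] bond c/1=3/50: DF=(65203/62500 − 3/50·(0.976900))/(1+3/50) = 9289/10000 ≈ 0.928900
step 3 [3y] swap r/1=418/14111: DF=(1 − 418/14111·(0.976900+0.928900))/(1+418/14111) = 2291/2500 ≈ 0.916400
step 4 [4y] zero: DF = P = 89/100 ≈ 0.890000
step 5 [5y] bond c/1=1/40: DF=(399111/400000 − 1/40·(0.976900+0.928900+0.916400+0.890000))/(1+1/40) = 8829/10000 ≈ 0.882900
step 6 [6y] bond c/1=9/200: DF=(544223/500000 − 9/200·(0.976900+0.928900+0.916400+0.890000+0.882900))/(1+9/200) = 8437/10000 ≈ 0.843700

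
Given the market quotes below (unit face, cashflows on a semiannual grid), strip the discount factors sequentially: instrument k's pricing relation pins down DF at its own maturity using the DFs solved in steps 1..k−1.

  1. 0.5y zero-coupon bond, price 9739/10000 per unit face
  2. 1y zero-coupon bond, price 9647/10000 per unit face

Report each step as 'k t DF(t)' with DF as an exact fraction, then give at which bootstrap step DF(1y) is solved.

1 1/2 9739/10000
2 1 9647/10000
DF(1y) is solved at step 2

step 1 [0.5y] zero: DF = P = 9739/10000 ≈ 0.973900
step 2 [1y] zero: DF = P = 9647/10000 ≈ 0.964700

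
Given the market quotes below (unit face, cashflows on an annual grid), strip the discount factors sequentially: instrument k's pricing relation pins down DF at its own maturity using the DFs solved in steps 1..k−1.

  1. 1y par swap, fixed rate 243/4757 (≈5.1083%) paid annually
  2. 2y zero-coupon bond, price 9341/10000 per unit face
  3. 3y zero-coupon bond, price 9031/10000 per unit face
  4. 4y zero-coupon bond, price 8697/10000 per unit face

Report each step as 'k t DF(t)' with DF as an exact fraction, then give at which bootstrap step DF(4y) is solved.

1 1 4757/5000
2 2 9341/10000
3 3 9031/10000
4 4 8697/10000
DF(4y) is solved at step 4

step 1 [1y] swap r/1=243/4757: DF=(1 − 243/4757·(0))/(1+243/4757) = 4757/5000 ≈ 0.951400
step 2 [2y] zero: DF = P = 9341/10000 ≈ 0.934100
step 3 [3y] zero: DF = P = 9031/10000 ≈ 0.903100
step 4 [4y] zero: DF = P = 8697/10000 ≈ 0.869700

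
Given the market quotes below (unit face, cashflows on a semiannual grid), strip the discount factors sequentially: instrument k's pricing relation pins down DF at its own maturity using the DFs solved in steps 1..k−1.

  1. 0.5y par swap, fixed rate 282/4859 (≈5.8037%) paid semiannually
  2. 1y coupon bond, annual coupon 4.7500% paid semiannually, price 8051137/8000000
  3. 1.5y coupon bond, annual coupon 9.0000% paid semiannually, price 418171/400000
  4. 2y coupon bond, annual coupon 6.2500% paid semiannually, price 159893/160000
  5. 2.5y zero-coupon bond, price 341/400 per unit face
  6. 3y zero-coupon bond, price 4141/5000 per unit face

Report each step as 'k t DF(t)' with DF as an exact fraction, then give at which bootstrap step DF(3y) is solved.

step 1 [0.5y] swap r/2=141/4859: DF=(1 − 141/4859·(0))/(1+141/4859) = 4859/5000 ≈ 0.971800
step 2 [1y] bond c/2=19/800: DF=(8051137/8000000 − 19/800·(0.971800))/(1+19/800) = 1921/2000 ≈ 0.960500
step 3 [1.5y] bond c/2=9/200: DF=(418171/400000 − 9/200·(0.971800+0.960500))/(1+9/200) = 2293/2500 ≈ 0.917200
step 4 [2y] bond c/2=1/32: DF=(159893/160000 − 1/32·(0.971800+0.960500+0.917200))/(1+1/32) = 8827/10000 ≈ 0.882700
step 5 [2.5y] zero: DF = P = 341/400 ≈ 0.852500
step 6 [3y] zero: DF = P = 4141/5000 ≈ 0.828200

1 1/2 4859/5000
2 1 1921/2000
3 3/2 2293/2500
4 2 8827/10000
5 5/2 341/400
6 3 4141/5000
DF(3y) is solved at step 6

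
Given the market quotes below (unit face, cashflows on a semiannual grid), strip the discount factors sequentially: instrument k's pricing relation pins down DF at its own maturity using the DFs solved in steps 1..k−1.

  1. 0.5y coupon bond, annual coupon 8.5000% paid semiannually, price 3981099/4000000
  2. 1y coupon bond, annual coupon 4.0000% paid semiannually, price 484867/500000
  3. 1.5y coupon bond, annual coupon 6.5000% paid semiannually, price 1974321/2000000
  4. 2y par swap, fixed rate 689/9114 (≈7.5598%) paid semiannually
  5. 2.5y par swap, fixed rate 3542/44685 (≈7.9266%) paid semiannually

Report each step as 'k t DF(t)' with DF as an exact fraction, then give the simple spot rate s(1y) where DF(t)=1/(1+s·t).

1 1/2 9547/10000
2 1 233/250
3 3/2 8967/10000
4 2 4311/5000
5 5/2 8229/10000
s(1y) = (1/(233/250) − 1)/(1) = 17/233 ≈ 7.2961%

step 1 [0.5y] bond c/2=17/400: DF=(3981099/4000000 − 17/400·(0))/(1+17/400) = 9547/10000 ≈ 0.954700
step 2 [1y] bond c/2=1/50: DF=(484867/500000 − 1/50·(0.954700))/(1+1/50) = 233/250 ≈ 0.932000
step 3 [1.5y] bond c/2=13/400: DF=(1974321/2000000 − 13/400·(0.954700+0.932000))/(1+13/400) = 8967/10000 ≈ 0.896700
step 4 [2y] swap r/2=689/18228: DF=(1 − 689/18228·(0.954700+0.932000+0.896700))/(1+689/18228) = 4311/5000 ≈ 0.862200
step 5 [2.5y] swap r/2=1771/44685: DF=(1 − 1771/44685·(0.954700+0.932000+0.896700+0.862200))/(1+1771/44685) = 8229/10000 ≈ 0.822900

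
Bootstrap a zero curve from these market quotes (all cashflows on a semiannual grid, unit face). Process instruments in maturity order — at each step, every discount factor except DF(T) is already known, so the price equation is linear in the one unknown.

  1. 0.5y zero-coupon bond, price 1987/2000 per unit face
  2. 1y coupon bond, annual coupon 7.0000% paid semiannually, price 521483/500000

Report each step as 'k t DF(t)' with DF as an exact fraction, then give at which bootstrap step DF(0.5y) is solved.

1 1/2 1987/2000
2 1 9741/10000
DF(0.5y) is solved at step 1

step 1 [0.5y] zero: DF = P = 1987/2000 ≈ 0.993500
step 2 [1y] bond c/2=7/200: DF=(521483/500000 − 7/200·(0.993500))/(1+7/200) = 9741/10000 ≈ 0.974100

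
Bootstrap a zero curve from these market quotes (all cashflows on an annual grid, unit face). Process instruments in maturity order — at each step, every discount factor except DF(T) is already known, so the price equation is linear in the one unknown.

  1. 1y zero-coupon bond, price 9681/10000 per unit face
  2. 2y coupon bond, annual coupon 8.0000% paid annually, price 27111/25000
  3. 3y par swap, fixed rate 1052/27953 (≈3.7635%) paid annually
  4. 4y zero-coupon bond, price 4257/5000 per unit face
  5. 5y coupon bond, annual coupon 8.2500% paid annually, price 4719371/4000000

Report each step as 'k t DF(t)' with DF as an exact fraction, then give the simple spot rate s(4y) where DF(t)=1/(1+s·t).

1 1 9681/10000
2 2 2331/2500
3 3 2237/2500
4 4 4257/5000
5 5 203/250
s(4y) = (1/(4257/5000) − 1)/(4) = 743/17028 ≈ 4.3634%

step 1 [1y] zero: DF = P = 9681/10000 ≈ 0.968100
step 2 [2y] bond c/1=2/25: DF=(27111/25000 − 2/25·(0.968100))/(1+2/25) = 2331/2500 ≈ 0.932400
step 3 [3y] swap r/1=1052/27953: DF=(1 − 1052/27953·(0.968100+0.932400))/(1+1052/27953) = 2237/2500 ≈ 0.894800
step 4 [4y] zero: DF = P = 4257/5000 ≈ 0.851400
step 5 [5y] bond c/1=33/400: DF=(4719371/4000000 − 33/400·(0.968100+0.932400+0.894800+0.851400))/(1+33/400) = 203/250 ≈ 0.812000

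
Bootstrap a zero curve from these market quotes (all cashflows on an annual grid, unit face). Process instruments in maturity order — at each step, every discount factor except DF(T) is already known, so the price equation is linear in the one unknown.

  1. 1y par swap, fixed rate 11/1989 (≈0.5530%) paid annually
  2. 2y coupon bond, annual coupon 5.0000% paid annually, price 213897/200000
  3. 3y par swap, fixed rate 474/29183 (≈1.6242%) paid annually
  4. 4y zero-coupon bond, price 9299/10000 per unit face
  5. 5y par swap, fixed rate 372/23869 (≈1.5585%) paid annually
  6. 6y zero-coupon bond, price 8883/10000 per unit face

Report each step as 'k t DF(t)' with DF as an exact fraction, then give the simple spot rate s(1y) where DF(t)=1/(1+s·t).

step 1 [1y] swap r/1=11/1989: DF=(1 − 11/1989·(0))/(1+11/1989) = 1989/2000 ≈ 0.994500
step 2 [2y] bond c/1=1/20: DF=(213897/200000 − 1/20·(0.994500))/(1+1/20) = 607/625 ≈ 0.971200
step 3 [3y] swap r/1=474/29183: DF=(1 − 474/29183·(0.994500+0.971200))/(1+474/29183) = 4763/5000 ≈ 0.952600
step 4 [4y] zero: DF = P = 9299/10000 ≈ 0.929900
step 5 [5y] swap r/1=372/23869: DF=(1 − 372/23869·(0.994500+0.971200+0.952600+0.929900))/(1+372/23869) = 1157/1250 ≈ 0.925600
step 6 [6y] zero: DF = P = 8883/10000 ≈ 0.888300

1 1 1989/2000
2 2 607/625
3 3 4763/5000
4 4 9299/10000
5 5 1157/1250
6 6 8883/10000
s(1y) = (1/(1989/2000) − 1)/(1) = 11/1989 ≈ 0.5530%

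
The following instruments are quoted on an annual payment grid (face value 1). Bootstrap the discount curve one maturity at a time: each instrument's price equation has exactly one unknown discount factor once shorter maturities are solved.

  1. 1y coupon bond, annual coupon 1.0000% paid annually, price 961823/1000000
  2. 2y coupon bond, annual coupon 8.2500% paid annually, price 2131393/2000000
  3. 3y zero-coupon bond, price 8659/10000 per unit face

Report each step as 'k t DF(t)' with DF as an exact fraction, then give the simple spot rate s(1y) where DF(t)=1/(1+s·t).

step 1 [1y] bond c/1=1/100: DF=(961823/1000000 − 1/100·(0))/(1+1/100) = 9523/10000 ≈ 0.952300
step 2 [2y] bond c/1=33/400: DF=(2131393/2000000 − 33/400·(0.952300))/(1+33/400) = 9119/10000 ≈ 0.911900
step 3 [3y] zero: DF = P = 8659/10000 ≈ 0.865900

1 1 9523/10000
2 2 9119/10000
3 3 8659/10000
s(1y) = (1/(9523/10000) − 1)/(1) = 477/9523 ≈ 5.0089%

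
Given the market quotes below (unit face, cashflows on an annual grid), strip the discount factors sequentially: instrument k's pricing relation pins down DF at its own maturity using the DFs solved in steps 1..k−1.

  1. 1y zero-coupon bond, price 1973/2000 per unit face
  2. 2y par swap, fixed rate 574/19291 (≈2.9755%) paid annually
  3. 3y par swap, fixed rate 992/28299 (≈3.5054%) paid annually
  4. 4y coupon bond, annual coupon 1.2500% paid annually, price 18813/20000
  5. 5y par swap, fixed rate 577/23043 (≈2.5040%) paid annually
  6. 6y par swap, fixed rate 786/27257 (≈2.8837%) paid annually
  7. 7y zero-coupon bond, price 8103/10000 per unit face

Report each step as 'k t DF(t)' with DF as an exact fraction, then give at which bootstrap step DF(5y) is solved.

1 1 1973/2000
2 2 4713/5000
3 3 563/625
4 4 8941/10000
5 5 4423/5000
6 6 2107/2500
7 7 8103/10000
DF(5y) is solved at step 5

step 1 [1y] zero: DF = P = 1973/2000 ≈ 0.986500
step 2 [2y] swap r/1=574/19291: DF=(1 − 574/19291·(0.986500))/(1+574/19291) = 4713/5000 ≈ 0.942600
step 3 [3y] swap r/1=992/28299: DF=(1 − 992/28299·(0.986500+0.942600))/(1+992/28299) = 563/625 ≈ 0.900800
step 4 [4y] bond c/1=1/80: DF=(18813/20000 − 1/80·(0.986500+0.942600+0.900800))/(1+1/80) = 8941/10000 ≈ 0.894100
step 5 [5y] swap r/1=577/23043: DF=(1 − 577/23043·(0.986500+0.942600+0.900800+0.894100))/(1+577/23043) = 4423/5000 ≈ 0.884600
step 6 [6y] swap r/1=786/27257: DF=(1 − 786/27257·(0.986500+0.942600+0.900800+0.894100+0.884600))/(1+786/27257) = 2107/2500 ≈ 0.842800
step 7 [7y] zero: DF = P = 8103/10000 ≈ 0.810300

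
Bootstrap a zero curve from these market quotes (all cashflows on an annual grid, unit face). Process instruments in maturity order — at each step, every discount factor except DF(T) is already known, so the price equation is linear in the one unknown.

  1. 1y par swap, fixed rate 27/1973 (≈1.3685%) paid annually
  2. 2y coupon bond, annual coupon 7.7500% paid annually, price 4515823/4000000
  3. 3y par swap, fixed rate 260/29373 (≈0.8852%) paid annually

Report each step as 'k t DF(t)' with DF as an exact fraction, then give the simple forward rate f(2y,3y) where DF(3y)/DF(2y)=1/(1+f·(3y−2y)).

1 1 1973/2000
2 2 1221/1250
3 3 487/500
f(2y,3y) = ((1221/1250)/(487/500) − 1)/(1) = 7/2435 ≈ 0.2875%

step 1 [1y] swap r/1=27/1973: DF=(1 − 27/1973·(0))/(1+27/1973) = 1973/2000 ≈ 0.986500
step 2 [2y] bond c/1=31/400: DF=(4515823/4000000 − 31/400·(0.986500))/(1+31/400) = 1221/1250 ≈ 0.976800
step 3 [3y] swap r/1=260/29373: DF=(1 − 260/29373·(0.986500+0.976800))/(1+260/29373) = 487/500 ≈ 0.974000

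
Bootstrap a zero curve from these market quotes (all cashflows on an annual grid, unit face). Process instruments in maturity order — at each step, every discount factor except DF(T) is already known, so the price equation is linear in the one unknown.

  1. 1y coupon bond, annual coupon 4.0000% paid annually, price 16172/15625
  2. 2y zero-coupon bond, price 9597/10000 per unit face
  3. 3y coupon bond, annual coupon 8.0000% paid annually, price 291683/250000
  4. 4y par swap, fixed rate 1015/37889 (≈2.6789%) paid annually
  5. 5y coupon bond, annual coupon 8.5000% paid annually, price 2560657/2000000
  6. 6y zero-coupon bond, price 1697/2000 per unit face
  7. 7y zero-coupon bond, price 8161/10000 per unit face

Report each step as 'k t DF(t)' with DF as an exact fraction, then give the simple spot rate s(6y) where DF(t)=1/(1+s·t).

1 1 622/625
2 2 9597/10000
3 3 1871/2000
4 4 1797/2000
5 5 552/625
6 6 1697/2000
7 7 8161/10000
s(6y) = (1/(1697/2000) − 1)/(6) = 101/3394 ≈ 2.9758%

step 1 [1y] bond c/1=1/25: DF=(16172/15625 − 1/25·(0))/(1+1/25) = 622/625 ≈ 0.995200
step 2 [2y] zero: DF = P = 9597/10000 ≈ 0.959700
step 3 [3y] bond c/1=2/25: DF=(291683/250000 − 2/25·(0.995200+0.959700))/(1+2/25) = 1871/2000 ≈ 0.935500
step 4 [4y] swap r/1=1015/37889: DF=(1 − 1015/37889·(0.995200+0.959700+0.935500))/(1+1015/37889) = 1797/2000 ≈ 0.898500
step 5 [5y] bond c/1=17/200: DF=(2560657/2000000 − 17/200·(0.995200+0.959700+0.935500+0.898500))/(1+17/200) = 552/625 ≈ 0.883200
step 6 [6y] zero: DF = P = 1697/2000 ≈ 0.848500
step 7 [7y] zero: DF = P = 8161/10000 ≈ 0.816100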